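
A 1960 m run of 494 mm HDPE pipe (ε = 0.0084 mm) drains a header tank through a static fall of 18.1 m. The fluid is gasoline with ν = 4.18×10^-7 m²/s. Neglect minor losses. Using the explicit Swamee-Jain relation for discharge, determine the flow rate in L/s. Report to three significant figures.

Swamee-Jain (Type II): Q = -0.965·√(gD⁵h_f/L)·ln[ε/(3.7D) + √(3.17ν²L/(gD³h_f))]
√(gD⁵h_f/L) = √(9.81·0.494⁵·18.1/1960) = 0.05163
ε/(3.7D) = 4.60×10^-6; √(3.17ν²L/(gD³h_f)) = 7.12×10^-6
Q = -0.965·0.05163·ln(1.172×10^-5) = 0.5657 m³/s
Check: V = 2.95 m/s, Re = 3.49×10^6, f = 0.01033, h_f = 18.2 m ≈ 18.1 m ✓

Q ≈ 566 L/s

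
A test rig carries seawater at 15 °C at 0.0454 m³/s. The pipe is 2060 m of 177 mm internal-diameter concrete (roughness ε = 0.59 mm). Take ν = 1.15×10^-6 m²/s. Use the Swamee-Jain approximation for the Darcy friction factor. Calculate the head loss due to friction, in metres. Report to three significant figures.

h_f ≈ 55.6 m

V = 4Q/(πD²) = 4·0.0454/(π·0.177²) = 1.845 m/s
Re = VD/ν = 1.845·0.177/1.15×10^-6 = 2.84×10^5 → turbulent
ε/D = 0.59/177 = 0.00333
Swamee-Jain: f = 0.02755
h_f = f(L/D)V²/(2g) = 0.02755·(2060/0.177)·1.845²/(2·9.81) = 55.64 m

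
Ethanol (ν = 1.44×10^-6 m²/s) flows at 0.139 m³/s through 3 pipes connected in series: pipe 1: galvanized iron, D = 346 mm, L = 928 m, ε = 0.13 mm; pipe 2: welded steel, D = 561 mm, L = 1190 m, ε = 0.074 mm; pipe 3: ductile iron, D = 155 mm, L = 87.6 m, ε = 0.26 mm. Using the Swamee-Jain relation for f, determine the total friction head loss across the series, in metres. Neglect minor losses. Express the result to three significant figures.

Pipe 1: V = 1.478 m/s, Re = 3.55×10^5, ε/D = 3.76×10^-4, f = 0.01734, h_1 = f(L/D)V²/2g = 5.180 m
Pipe 2: V = 0.5623 m/s, Re = 2.19×10^5, ε/D = 1.32×10^-4, f = 0.01642, h_2 = f(L/D)V²/2g = 0.5613 m
Pipe 3: V = 7.367 m/s, Re = 7.93×10^5, ε/D = 0.00168, f = 0.02272, h_3 = f(L/D)V²/2g = 35.51 m
Series → Q common, losses add: H = Σh = 41.25 m

H ≈ 41.3 m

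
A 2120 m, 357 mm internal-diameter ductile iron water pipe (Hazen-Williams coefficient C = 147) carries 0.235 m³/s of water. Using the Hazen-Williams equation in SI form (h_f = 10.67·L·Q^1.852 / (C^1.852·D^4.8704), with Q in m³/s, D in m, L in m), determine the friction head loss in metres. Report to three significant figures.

h_f = 10.67·2120·0.235^1.852 / (147^1.852·0.357^4.8704) = 22.62 m

h_f ≈ 22.6 m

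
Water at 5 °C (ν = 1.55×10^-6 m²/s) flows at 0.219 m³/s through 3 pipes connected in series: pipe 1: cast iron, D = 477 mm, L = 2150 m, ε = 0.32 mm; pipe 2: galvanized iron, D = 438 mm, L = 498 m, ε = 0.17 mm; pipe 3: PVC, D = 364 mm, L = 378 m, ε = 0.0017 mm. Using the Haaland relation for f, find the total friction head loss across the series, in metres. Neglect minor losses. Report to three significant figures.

H ≈ 11.6 m

Pipe 1: V = 1.226 m/s, Re = 3.77×10^5, ε/D = 6.71×10^-4, f = 0.01879, h_1 = f(L/D)V²/2g = 6.484 m
Pipe 2: V = 1.453 m/s, Re = 4.11×10^5, ε/D = 3.88×10^-4, f = 0.01702, h_2 = f(L/D)V²/2g = 2.083 m
Pipe 3: V = 2.105 m/s, Re = 4.94×10^5, ε/D = 4.67×10^-6, f = 0.01314, h_3 = f(L/D)V²/2g = 3.080 m
Series → Q common, losses add: H = Σh = 11.65 m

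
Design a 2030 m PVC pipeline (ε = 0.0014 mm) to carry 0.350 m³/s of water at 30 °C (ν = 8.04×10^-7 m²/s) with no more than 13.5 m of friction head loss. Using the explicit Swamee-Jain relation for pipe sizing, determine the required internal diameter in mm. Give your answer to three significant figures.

Swamee-Jain (Type III): D = 0.66·[ε^1.25·(LQ²/(gh_f))^4.75 + ν·Q^9.4·(L/(gh_f))^5.2]^0.04
LQ²/(gh_f) = 1.878; L/(gh_f) = 15.33
Term 1 = ε^1.25·(…)^4.75 = 9.60×10^-7; Term 2 = ν·Q^9.4·(…)^5.2 = 6.08×10^-5
D = 0.66·(9.60×10^-7 + 6.08×10^-5)^0.04 = 0.4479 m = 448 mm
Check: V = 2.22 m/s, Re = 1.24×10^6, f = 0.01129, h_f = 12.9 m ≈ 13.5 m ✓

D ≈ 448 mm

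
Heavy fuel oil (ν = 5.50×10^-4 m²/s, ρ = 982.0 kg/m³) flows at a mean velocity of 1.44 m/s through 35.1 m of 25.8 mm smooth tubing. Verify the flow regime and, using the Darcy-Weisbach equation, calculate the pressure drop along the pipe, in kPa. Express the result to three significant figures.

Δp ≈ 1310 kPa

Re = VD/ν = 1.44·0.02580/5.50×10^-4 = 67.5 → laminar (Re < 2300)
f = 64/Re = 0.9475
h_f = f(L/D)V²/(2g) = 0.9475·(35.1/0.02580)·1.44²/(2·9.81) = 136.2 m
Δp = ρg·h_f = 982.0·9.81·136.2 = 1312 kPa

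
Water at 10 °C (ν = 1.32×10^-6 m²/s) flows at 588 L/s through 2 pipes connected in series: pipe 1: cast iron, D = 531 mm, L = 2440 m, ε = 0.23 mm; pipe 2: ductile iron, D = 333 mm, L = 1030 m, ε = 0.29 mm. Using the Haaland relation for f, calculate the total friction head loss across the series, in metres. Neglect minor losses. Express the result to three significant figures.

H ≈ 166 m

Pipe 1: V = 2.655 m/s, Re = 1.07×10^6, ε/D = 4.33×10^-4, f = 0.01666, h_1 = f(L/D)V²/2g = 27.52 m
Pipe 2: V = 6.751 m/s, Re = 1.70×10^6, ε/D = 8.71×10^-4, f = 0.01920, h_2 = f(L/D)V²/2g = 138.0 m
Series → Q common, losses add: H = Σh = 165.5 m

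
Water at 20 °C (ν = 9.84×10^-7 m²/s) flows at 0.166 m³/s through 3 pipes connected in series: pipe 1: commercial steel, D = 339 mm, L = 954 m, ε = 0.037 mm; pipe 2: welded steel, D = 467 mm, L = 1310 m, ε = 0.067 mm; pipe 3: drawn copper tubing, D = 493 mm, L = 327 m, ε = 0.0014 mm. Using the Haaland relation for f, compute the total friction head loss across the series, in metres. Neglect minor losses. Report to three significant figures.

Pipe 1: V = 1.839 m/s, Re = 6.34×10^5, ε/D = 1.09×10^-4, f = 0.01401, h_1 = f(L/D)V²/2g = 6.798 m
Pipe 2: V = 0.9691 m/s, Re = 4.60×10^5, ε/D = 1.43×10^-4, f = 0.01486, h_2 = f(L/D)V²/2g = 1.995 m
Pipe 3: V = 0.8696 m/s, Re = 4.36×10^5, ε/D = 2.84×10^-6, f = 0.01342, h_3 = f(L/D)V²/2g = 0.3431 m
Series → Q common, losses add: H = Σh = 9.136 m

H ≈ 9.14 m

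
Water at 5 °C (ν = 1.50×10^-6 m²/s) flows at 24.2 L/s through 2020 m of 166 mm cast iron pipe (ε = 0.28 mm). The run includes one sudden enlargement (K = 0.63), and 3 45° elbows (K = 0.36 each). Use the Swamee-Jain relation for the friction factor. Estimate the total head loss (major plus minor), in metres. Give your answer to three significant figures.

H_L ≈ 18.8 m

V = 4Q/(πD²) = 1.118 m/s; V²/2g = 0.06373 m
Re = 1.24×10^5, ε/D = 0.00169 → f = 0.02415 (Swamee-Jain)
Major: h_f = f(L/D)·V²/2g = 0.02415·12169·0.06373 = 18.72 m
Minor: ΣK = 1.71; h_m = ΣK·V²/2g = 0.1090 m
Total H_L = 18.72 + 0.1090 = 18.83 m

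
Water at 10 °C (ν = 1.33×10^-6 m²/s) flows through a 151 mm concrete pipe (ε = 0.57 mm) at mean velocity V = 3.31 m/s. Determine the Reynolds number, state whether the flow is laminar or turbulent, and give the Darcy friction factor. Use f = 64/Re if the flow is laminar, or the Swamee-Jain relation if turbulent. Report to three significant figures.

Re ≈ 3.76×10^5; turbulent; f ≈ 0.0284

Re = VD/ν = 3.310·0.151/1.33×10^-6 = 3.76×10^5
Re > 4000 → turbulent; ε/D = 0.00377
Swamee-Jain: f = 0.02837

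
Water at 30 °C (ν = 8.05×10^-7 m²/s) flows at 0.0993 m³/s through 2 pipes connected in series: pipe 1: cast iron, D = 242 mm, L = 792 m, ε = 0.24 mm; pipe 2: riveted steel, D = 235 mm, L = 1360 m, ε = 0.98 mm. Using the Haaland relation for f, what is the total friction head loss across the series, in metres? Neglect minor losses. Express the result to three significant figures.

H ≈ 60.4 m

Pipe 1: V = 2.159 m/s, Re = 6.49×10^5, ε/D = 9.92×10^-4, f = 0.02004, h_1 = f(L/D)V²/2g = 15.58 m
Pipe 2: V = 2.289 m/s, Re = 6.68×10^5, ε/D = 0.00417, f = 0.02897, h_2 = f(L/D)V²/2g = 44.79 m
Series → Q common, losses add: H = Σh = 60.37 m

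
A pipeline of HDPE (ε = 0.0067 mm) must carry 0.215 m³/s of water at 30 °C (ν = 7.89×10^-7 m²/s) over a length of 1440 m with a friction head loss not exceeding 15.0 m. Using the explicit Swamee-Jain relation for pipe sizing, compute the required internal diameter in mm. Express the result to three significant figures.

Swamee-Jain (Type III): D = 0.66·[ε^1.25·(LQ²/(gh_f))^4.75 + ν·Q^9.4·(L/(gh_f))^5.2]^0.04
LQ²/(gh_f) = 0.4524; L/(gh_f) = 9.786
Term 1 = ε^1.25·(…)^4.75 = 7.87×10^-9; Term 2 = ν·Q^9.4·(…)^5.2 = 5.93×10^-8
D = 0.66·(7.87×10^-9 + 5.93×10^-8)^0.04 = 0.3409 m = 341 mm
Check: V = 2.36 m/s, Re = 1.02×10^6, f = 0.01204, h_f = 14.4 m ≈ 15.0 m ✓

D ≈ 341 mm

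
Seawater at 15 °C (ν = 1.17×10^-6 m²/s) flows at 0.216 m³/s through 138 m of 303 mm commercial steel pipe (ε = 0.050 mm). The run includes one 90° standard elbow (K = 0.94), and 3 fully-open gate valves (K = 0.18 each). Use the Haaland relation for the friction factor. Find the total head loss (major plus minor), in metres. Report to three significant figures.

V = 4Q/(πD²) = 2.996 m/s; V²/2g = 0.4574 m
Re = 7.76×10^5, ε/D = 1.65×10^-4 → f = 0.01443 (Haaland)
Major: h_f = f(L/D)·V²/2g = 0.01443·455.4·0.4574 = 3.006 m
Minor: ΣK = 1.48; h_m = ΣK·V²/2g = 0.6769 m
Total H_L = 3.006 + 0.6769 = 3.682 m

H_L ≈ 3.68 m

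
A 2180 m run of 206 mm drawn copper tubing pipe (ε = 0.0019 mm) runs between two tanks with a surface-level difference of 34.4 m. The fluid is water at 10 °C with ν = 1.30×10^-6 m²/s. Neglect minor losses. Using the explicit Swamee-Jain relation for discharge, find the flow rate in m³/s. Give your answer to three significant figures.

Q ≈ 0.0705 m³/s

Swamee-Jain (Type II): Q = -0.965·√(gD⁵h_f/L)·ln[ε/(3.7D) + √(3.17ν²L/(gD³h_f))]
√(gD⁵h_f/L) = √(9.81·0.206⁵·34.4/2180) = 0.007578
ε/(3.7D) = 2.49×10^-6; √(3.17ν²L/(gD³h_f)) = 6.29×10^-5
Q = -0.965·0.007578·ln(6.541×10^-5) = 0.07046 m³/s
Check: V = 2.11 m/s, Re = 3.35×10^5, f = 0.01420, h_f = 34.2 m ≈ 34.4 m ✓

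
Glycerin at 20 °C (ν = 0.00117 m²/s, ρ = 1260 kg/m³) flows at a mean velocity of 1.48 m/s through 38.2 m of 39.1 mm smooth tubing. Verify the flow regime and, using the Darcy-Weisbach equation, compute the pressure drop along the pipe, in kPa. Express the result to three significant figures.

Δp ≈ 1740 kPa

Re = VD/ν = 1.48·0.03910/0.00117 = 49.5 → laminar (Re < 2300)
f = 64/Re = 1.294
h_f = f(L/D)V²/(2g) = 1.294·(38.2/0.03910)·1.48²/(2·9.81) = 141.1 m
Δp = ρg·h_f = 1260·9.81·141.1 = 1745 kPa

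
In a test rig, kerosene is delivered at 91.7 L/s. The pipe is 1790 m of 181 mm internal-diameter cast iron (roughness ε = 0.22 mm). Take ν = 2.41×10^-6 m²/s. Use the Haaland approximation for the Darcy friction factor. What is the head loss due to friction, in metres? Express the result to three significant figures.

V = 4Q/(πD²) = 4·0.0917/(π·0.181²) = 3.564 m/s
Re = VD/ν = 3.564·0.181/2.41×10^-6 = 2.68×10^5 → turbulent
ε/D = 0.22/181 = 0.00122
Haaland: f = 0.02147
h_f = f(L/D)V²/(2g) = 0.02147·(1790/0.181)·3.564²/(2·9.81) = 137.5 m

h_f ≈ 137 m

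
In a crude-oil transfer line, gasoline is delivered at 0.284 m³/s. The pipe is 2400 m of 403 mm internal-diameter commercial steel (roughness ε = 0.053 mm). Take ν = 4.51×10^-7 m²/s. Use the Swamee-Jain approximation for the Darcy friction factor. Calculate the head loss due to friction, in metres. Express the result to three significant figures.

V = 4Q/(πD²) = 4·0.284/(π·0.403²) = 2.226 m/s
Re = VD/ν = 2.226·0.403/4.51×10^-7 = 1.99×10^6 → turbulent
ε/D = 0.053/403 = 1.32×10^-4
Swamee-Jain: f = 0.01340
h_f = f(L/D)V²/(2g) = 0.01340·(2400/0.403)·2.226²/(2·9.81) = 20.16 m

h_f ≈ 20.2 m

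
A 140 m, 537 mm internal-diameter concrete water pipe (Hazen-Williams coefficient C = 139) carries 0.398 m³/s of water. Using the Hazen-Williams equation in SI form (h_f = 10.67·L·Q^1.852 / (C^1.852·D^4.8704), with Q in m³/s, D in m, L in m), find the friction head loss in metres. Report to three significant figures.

h_f = 10.67·140·0.398^1.852 / (139^1.852·0.537^4.8704) = 0.6019 m

h_f ≈ 0.602 m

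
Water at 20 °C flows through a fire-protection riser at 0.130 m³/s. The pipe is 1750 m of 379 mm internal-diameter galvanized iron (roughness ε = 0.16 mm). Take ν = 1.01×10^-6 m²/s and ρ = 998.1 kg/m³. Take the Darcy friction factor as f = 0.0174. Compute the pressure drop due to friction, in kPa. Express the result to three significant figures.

V = 4Q/(πD²) = 4·0.130/(π·0.379²) = 1.152 m/s
h_f = f(L/D)V²/(2g) = 0.01740·(1750/0.379)·1.152²/(2·9.81) = 5.437 m
Δp = ρg·h_f = 998.1·9.81·5.437 = 53.24 kPa

Δp ≈ 53.2 kPa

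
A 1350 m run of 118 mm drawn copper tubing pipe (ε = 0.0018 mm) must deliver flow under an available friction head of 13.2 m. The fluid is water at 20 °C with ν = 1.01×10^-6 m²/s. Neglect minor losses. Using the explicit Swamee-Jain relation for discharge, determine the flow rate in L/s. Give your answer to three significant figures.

Q ≈ 12.6 L/s

Swamee-Jain (Type II): Q = -0.965·√(gD⁵h_f/L)·ln[ε/(3.7D) + √(3.17ν²L/(gD³h_f))]
√(gD⁵h_f/L) = √(9.81·0.118⁵·13.2/1350) = 0.001481
ε/(3.7D) = 4.12×10^-6; √(3.17ν²L/(gD³h_f)) = 1.43×10^-4
Q = -0.965·0.001481·ln(1.474×10^-4) = 0.01261 m³/s
Check: V = 1.15 m/s, Re = 1.35×10^5, f = 0.01691, h_f = 13.1 m ≈ 13.2 m ✓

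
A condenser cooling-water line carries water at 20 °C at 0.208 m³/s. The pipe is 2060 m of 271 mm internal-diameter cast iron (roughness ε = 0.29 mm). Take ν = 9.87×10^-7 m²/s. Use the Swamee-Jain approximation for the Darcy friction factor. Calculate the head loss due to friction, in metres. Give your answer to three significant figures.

V = 4Q/(πD²) = 4·0.208/(π·0.271²) = 3.606 m/s
Re = VD/ν = 3.606·0.271/9.87×10^-7 = 9.90×10^5 → turbulent
ε/D = 0.29/271 = 0.00107
Swamee-Jain: f = 0.02034
h_f = f(L/D)V²/(2g) = 0.02034·(2060/0.271)·3.606²/(2·9.81) = 102.5 m

h_f ≈ 102 m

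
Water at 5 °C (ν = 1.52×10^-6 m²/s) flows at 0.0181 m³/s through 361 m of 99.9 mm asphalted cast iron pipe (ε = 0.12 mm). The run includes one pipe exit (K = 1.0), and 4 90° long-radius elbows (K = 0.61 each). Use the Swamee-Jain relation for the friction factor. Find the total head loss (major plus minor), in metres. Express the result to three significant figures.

V = 4Q/(πD²) = 2.309 m/s; V²/2g = 0.2718 m
Re = 1.52×10^5, ε/D = 0.00120 → f = 0.02231 (Swamee-Jain)
Major: h_f = f(L/D)·V²/2g = 0.02231·3614·0.2718 = 21.91 m
Minor: ΣK = 3.44; h_m = ΣK·V²/2g = 0.9349 m
Total H_L = 21.91 + 0.9349 = 22.85 m

H_L ≈ 22.8 m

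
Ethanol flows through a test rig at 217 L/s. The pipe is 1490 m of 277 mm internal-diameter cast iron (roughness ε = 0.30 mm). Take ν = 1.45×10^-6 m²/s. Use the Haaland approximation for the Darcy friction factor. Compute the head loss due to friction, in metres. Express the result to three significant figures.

h_f ≈ 72.6 m

V = 4Q/(πD²) = 4·0.217/(π·0.277²) = 3.601 m/s
Re = VD/ν = 3.601·0.277/1.45×10^-6 = 6.88×10^5 → turbulent
ε/D = 0.30/277 = 0.00108
Haaland: f = 0.02043
h_f = f(L/D)V²/(2g) = 0.02043·(1490/0.277)·3.601²/(2·9.81) = 72.61 m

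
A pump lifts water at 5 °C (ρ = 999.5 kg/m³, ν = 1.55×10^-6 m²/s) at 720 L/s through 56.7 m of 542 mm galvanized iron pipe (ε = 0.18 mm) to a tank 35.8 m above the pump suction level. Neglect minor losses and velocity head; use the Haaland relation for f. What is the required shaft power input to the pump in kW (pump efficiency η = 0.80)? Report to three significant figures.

P_shaft ≈ 323 kW

V = 4Q/(πD²) = 3.121 m/s; Re = 1.09×10^6; ε/D = 3.32×10^-4; f = 0.01584
h_f = f(L/D)V²/2g = 0.8225 m
Total head H = z + h_f = 35.8 + 0.8225 = 36.62 m
P_hyd = ρgQH = 999.5·9.81·0.720·36.62 = 258.5 kW
P_shaft = P_hyd/η = 258.5/0.80 = 323.2 kW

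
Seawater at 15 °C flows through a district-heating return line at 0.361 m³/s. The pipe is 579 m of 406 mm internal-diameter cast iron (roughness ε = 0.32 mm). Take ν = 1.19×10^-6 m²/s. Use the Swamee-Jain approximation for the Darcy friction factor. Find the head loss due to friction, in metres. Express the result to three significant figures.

h_f ≈ 10.8 m

V = 4Q/(πD²) = 4·0.361/(π·0.406²) = 2.788 m/s
Re = VD/ν = 2.788·0.406/1.19×10^-6 = 9.51×10^5 → turbulent
ε/D = 0.32/406 = 7.88×10^-4
Swamee-Jain: f = 0.01902
h_f = f(L/D)V²/(2g) = 0.01902·(579/0.406)·2.788²/(2·9.81) = 10.75 m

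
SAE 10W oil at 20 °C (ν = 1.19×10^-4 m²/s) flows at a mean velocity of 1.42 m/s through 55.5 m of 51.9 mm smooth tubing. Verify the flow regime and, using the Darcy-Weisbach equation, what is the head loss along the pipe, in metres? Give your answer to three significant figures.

Re = VD/ν = 1.42·0.05190/1.19×10^-4 = 619 → laminar (Re < 2300)
f = 64/Re = 0.1033
h_f = f(L/D)V²/(2g) = 0.1033·(55.5/0.05190)·1.42²/(2·9.81) = 11.36 m

h_f ≈ 11.4 m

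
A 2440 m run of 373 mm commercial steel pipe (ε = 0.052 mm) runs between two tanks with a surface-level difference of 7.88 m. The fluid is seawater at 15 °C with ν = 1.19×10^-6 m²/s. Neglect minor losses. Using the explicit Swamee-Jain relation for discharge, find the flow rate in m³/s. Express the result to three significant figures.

Swamee-Jain (Type II): Q = -0.965·√(gD⁵h_f/L)·ln[ε/(3.7D) + √(3.17ν²L/(gD³h_f))]
√(gD⁵h_f/L) = √(9.81·0.373⁵·7.88/2440) = 0.01512
ε/(3.7D) = 3.77×10^-5; √(3.17ν²L/(gD³h_f)) = 5.23×10^-5
Q = -0.965·0.01512·ln(8.993×10^-5) = 0.1360 m³/s
Check: V = 1.24 m/s, Re = 3.90×10^5, f = 0.01531, h_f = 7.90 m ≈ 7.88 m ✓

Q ≈ 0.136 m³/s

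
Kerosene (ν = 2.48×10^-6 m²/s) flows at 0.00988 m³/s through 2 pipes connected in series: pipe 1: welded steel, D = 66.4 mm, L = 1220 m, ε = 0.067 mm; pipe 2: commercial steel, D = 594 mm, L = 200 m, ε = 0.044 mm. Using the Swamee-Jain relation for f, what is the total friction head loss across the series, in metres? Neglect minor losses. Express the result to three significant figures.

H ≈ 175 m

Pipe 1: V = 2.853 m/s, Re = 7.64×10^4, ε/D = 0.00101, f = 0.02299, h_1 = f(L/D)V²/2g = 175.3 m
Pipe 2: V = 0.03565 m/s, Re = 8540, ε/D = 7.41×10^-5, f = 0.03248, h_2 = f(L/D)V²/2g = 7.086×10^-4 m
Series → Q common, losses add: H = Σh = 175.3 m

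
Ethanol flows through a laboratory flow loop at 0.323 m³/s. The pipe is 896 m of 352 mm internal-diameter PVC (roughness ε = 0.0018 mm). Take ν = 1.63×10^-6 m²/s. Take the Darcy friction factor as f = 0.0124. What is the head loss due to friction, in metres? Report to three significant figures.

V = 4Q/(πD²) = 4·0.323/(π·0.352²) = 3.319 m/s
h_f = f(L/D)V²/(2g) = 0.01240·(896/0.352)·3.319²/(2·9.81) = 17.72 m

h_f ≈ 17.7 m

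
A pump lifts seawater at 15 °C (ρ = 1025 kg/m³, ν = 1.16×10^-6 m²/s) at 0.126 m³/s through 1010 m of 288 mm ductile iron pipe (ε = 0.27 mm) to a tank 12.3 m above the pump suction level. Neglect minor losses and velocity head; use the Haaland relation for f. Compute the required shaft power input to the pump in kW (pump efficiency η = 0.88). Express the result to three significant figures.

V = 4Q/(πD²) = 1.934 m/s; Re = 4.80×10^5; ε/D = 9.38×10^-4; f = 0.01994
h_f = f(L/D)V²/2g = 13.33 m
Total head H = z + h_f = 12.3 + 13.33 = 25.63 m
P_hyd = ρgQH = 1025·9.81·0.126·25.63 = 32.47 kW
P_shaft = P_hyd/η = 32.47/0.88 = 36.90 kW

P_shaft ≈ 36.9 kW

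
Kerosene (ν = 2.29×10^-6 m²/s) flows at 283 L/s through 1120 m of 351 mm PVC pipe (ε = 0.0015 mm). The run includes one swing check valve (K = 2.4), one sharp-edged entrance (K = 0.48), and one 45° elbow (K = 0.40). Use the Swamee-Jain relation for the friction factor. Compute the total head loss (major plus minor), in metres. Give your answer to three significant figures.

H_L ≈ 20.1 m

V = 4Q/(πD²) = 2.925 m/s; V²/2g = 0.4360 m
Re = 4.48×10^5, ε/D = 4.27×10^-6 → f = 0.01341 (Swamee-Jain)
Major: h_f = f(L/D)·V²/2g = 0.01341·3191·0.4360 = 18.66 m
Minor: ΣK = 3.28; h_m = ΣK·V²/2g = 1.430 m
Total H_L = 18.66 + 1.430 = 20.09 m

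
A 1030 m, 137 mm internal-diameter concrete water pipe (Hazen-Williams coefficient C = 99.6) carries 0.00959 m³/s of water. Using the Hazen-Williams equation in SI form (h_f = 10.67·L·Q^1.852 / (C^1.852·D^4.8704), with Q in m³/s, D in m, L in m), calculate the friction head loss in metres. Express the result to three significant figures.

h_f = 10.67·1030·0.00959^1.852 / (99.6^1.852·0.137^4.8704) = 6.413 m

h_f ≈ 6.41 m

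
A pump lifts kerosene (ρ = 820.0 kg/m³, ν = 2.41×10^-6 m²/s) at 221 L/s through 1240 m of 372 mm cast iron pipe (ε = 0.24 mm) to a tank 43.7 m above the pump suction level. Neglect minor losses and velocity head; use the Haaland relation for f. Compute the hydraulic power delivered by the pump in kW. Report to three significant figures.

V = 4Q/(πD²) = 2.033 m/s; Re = 3.14×10^5; ε/D = 6.45×10^-4; f = 0.01882
h_f = f(L/D)V²/2g = 13.22 m
Total head H = z + h_f = 43.7 + 13.22 = 56.92 m
P_hyd = ρgQH = 820.0·9.81·0.221·56.92 = 101.2 kW

P_hyd ≈ 101 kW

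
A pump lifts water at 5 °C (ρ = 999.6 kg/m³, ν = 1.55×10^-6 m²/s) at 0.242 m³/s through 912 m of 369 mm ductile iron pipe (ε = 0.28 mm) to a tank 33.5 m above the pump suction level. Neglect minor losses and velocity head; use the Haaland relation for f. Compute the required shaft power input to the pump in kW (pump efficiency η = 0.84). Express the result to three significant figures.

P_shaft ≈ 129 kW

V = 4Q/(πD²) = 2.263 m/s; Re = 5.39×10^5; ε/D = 7.59×10^-4; f = 0.01901
h_f = f(L/D)V²/2g = 12.26 m
Total head H = z + h_f = 33.5 + 12.26 = 45.76 m
P_hyd = ρgQH = 999.6·9.81·0.242·45.76 = 108.6 kW
P_shaft = P_hyd/η = 108.6/0.84 = 129.3 kW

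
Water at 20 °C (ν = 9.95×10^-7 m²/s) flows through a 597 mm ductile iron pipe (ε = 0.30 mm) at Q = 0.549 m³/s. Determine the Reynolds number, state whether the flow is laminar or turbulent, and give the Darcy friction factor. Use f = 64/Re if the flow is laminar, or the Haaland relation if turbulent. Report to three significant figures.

V = 4Q/(πD²) = 1.961 m/s
Re = VD/ν = 1.961·0.597/9.95×10^-7 = 1.18×10^6
Re > 4000 → turbulent; ε/D = 5.03×10^-4
Haaland: f = 0.01713

Re ≈ 1.18×10^6; turbulent; f ≈ 0.0171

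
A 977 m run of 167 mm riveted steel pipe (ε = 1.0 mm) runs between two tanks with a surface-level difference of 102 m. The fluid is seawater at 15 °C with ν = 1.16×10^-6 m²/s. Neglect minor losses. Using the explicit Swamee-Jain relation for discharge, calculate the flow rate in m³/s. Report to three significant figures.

Swamee-Jain (Type II): Q = -0.965·√(gD⁵h_f/L)·ln[ε/(3.7D) + √(3.17ν²L/(gD³h_f))]
√(gD⁵h_f/L) = √(9.81·0.167⁵·102/977) = 0.01153
ε/(3.7D) = 0.00162; √(3.17ν²L/(gD³h_f)) = 2.99×10^-5
Q = -0.965·0.01153·ln(0.001648) = 0.07132 m³/s
Check: V = 3.26 m/s, Re = 4.69×10^5, f = 0.03237, h_f = 102 m ≈ 102 m ✓

Q ≈ 0.0713 m³/s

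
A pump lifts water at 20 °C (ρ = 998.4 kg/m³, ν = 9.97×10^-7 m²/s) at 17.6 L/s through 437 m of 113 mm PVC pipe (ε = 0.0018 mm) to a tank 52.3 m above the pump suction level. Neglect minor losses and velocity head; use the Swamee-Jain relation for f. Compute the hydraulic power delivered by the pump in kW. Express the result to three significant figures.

V = 4Q/(πD²) = 1.755 m/s; Re = 1.99×10^5; ε/D = 1.59×10^-5; f = 0.01569
h_f = f(L/D)V²/2g = 9.527 m
Total head H = z + h_f = 52.3 + 9.527 = 61.83 m
P_hyd = ρgQH = 998.4·9.81·0.0176·61.83 = 10.66 kW

P_hyd ≈ 10.7 kW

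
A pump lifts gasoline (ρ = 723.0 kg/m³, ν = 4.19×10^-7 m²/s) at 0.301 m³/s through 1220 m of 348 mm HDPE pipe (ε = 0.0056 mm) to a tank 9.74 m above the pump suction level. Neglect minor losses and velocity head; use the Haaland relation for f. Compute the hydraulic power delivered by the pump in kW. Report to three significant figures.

V = 4Q/(πD²) = 3.165 m/s; Re = 2.63×10^6; ε/D = 1.61×10^-5; f = 0.01048
h_f = f(L/D)V²/2g = 18.75 m
Total head H = z + h_f = 9.74 + 18.75 = 28.49 m
P_hyd = ρgQH = 723.0·9.81·0.301·28.49 = 60.83 kW

P_hyd ≈ 60.8 kW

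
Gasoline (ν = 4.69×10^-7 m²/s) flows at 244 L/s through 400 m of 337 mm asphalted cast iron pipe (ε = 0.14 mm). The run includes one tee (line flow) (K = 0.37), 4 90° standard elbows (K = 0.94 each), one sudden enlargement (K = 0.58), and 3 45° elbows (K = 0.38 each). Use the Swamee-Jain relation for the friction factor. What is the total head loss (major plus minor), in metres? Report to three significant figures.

H_L ≈ 9.66 m

V = 4Q/(πD²) = 2.736 m/s; V²/2g = 0.3814 m
Re = 1.97×10^6, ε/D = 4.15×10^-4 → f = 0.01640 (Swamee-Jain)
Major: h_f = f(L/D)·V²/2g = 0.01640·1187·0.3814 = 7.425 m
Minor: ΣK = 5.85; h_m = ΣK·V²/2g = 2.231 m
Total H_L = 7.425 + 2.231 = 9.657 m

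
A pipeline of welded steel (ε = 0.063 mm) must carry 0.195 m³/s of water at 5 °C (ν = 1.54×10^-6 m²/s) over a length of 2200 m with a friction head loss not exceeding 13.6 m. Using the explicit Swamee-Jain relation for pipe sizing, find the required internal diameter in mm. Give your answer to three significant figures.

D ≈ 384 mm

Swamee-Jain (Type III): D = 0.66·[ε^1.25·(LQ²/(gh_f))^4.75 + ν·Q^9.4·(L/(gh_f))^5.2]^0.04
LQ²/(gh_f) = 0.6270; L/(gh_f) = 16.49
Term 1 = ε^1.25·(…)^4.75 = 6.11×10^-7; Term 2 = ν·Q^9.4·(…)^5.2 = 6.97×10^-7
D = 0.66·(6.11×10^-7 + 6.97×10^-7)^0.04 = 0.3839 m = 384 mm
Check: V = 1.68 m/s, Re = 4.20×10^5, f = 0.01543, h_f = 12.8 m ≈ 13.6 m ✓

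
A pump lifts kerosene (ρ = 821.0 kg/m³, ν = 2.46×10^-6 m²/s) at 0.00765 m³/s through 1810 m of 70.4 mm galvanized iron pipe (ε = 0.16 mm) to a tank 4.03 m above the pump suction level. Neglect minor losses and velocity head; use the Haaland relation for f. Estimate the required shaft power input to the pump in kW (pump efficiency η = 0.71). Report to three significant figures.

P_shaft ≈ 12.1 kW

V = 4Q/(πD²) = 1.965 m/s; Re = 5.62×10^4; ε/D = 0.00227; f = 0.02665
h_f = f(L/D)V²/2g = 134.9 m
Total head H = z + h_f = 4.03 + 134.9 = 138.9 m
P_hyd = ρgQH = 821.0·9.81·0.00765·138.9 = 8.558 kW
P_shaft = P_hyd/η = 8.558/0.71 = 12.05 kW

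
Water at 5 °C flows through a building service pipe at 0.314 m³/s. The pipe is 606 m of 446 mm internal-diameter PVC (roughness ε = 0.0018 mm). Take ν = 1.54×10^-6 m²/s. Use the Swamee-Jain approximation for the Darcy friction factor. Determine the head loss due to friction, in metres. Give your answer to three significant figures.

V = 4Q/(πD²) = 4·0.314/(π·0.446²) = 2.010 m/s
Re = VD/ν = 2.010·0.446/1.54×10^-6 = 5.82×10^5 → turbulent
ε/D = 0.0018/446 = 4.04×10^-6
Swamee-Jain: f = 0.01281
h_f = f(L/D)V²/(2g) = 0.01281·(606/0.446)·2.010²/(2·9.81) = 3.585 m

h_f ≈ 3.58 m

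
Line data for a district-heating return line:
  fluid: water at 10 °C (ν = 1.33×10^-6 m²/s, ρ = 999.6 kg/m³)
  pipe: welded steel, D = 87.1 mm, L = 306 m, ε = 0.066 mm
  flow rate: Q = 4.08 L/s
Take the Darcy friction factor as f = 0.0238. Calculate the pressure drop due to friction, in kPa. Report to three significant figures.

Δp ≈ 19.6 kPa

V = 4Q/(πD²) = 4·0.00408/(π·0.0871²) = 0.6848 m/s
h_f = f(L/D)V²/(2g) = 0.02380·(306/0.0871)·0.6848²/(2·9.81) = 1.998 m
Δp = ρg·h_f = 999.6·9.81·1.998 = 19.59 kPa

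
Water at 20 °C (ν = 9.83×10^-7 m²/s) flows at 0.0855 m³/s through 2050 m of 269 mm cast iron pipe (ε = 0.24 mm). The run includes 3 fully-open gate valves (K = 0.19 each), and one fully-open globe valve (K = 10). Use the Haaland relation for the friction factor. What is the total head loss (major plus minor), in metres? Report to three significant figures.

V = 4Q/(πD²) = 1.504 m/s; V²/2g = 0.1154 m
Re = 4.12×10^5, ε/D = 8.92×10^-4 → f = 0.01982 (Haaland)
Major: h_f = f(L/D)·V²/2g = 0.01982·7621·0.1154 = 17.42 m
Minor: ΣK = 10.6; h_m = ΣK·V²/2g = 1.219 m
Total H_L = 17.42 + 1.219 = 18.64 m

H_L ≈ 18.6 m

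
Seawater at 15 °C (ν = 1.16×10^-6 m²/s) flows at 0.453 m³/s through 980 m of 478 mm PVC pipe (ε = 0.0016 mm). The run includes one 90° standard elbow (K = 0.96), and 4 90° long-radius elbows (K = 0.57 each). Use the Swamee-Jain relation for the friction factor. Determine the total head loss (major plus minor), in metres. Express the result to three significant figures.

V = 4Q/(πD²) = 2.524 m/s; V²/2g = 0.3248 m
Re = 1.04×10^6, ε/D = 3.35×10^-6 → f = 0.01162 (Swamee-Jain)
Major: h_f = f(L/D)·V²/2g = 0.01162·2050·0.3248 = 7.735 m
Minor: ΣK = 3.24; h_m = ΣK·V²/2g = 1.052 m
Total H_L = 7.735 + 1.052 = 8.788 m

H_L ≈ 8.79 m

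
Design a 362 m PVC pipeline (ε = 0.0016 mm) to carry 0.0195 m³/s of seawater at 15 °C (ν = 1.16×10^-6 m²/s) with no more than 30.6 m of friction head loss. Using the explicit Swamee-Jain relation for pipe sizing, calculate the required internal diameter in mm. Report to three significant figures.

Swamee-Jain (Type III): D = 0.66·[ε^1.25·(LQ²/(gh_f))^4.75 + ν·Q^9.4·(L/(gh_f))^5.2]^0.04
LQ²/(gh_f) = 4.586×10^-4; L/(gh_f) = 1.206
Term 1 = ε^1.25·(…)^4.75 = 7.88×10^-24; Term 2 = ν·Q^9.4·(…)^5.2 = 2.59×10^-22
D = 0.66·(7.88×10^-24 + 2.59×10^-22)^0.04 = 0.09049 m = 90.5 mm
Check: V = 3.03 m/s, Re = 2.37×10^5, f = 0.01522, h_f = 28.5 m ≈ 30.6 m ✓

D ≈ 90.5 mm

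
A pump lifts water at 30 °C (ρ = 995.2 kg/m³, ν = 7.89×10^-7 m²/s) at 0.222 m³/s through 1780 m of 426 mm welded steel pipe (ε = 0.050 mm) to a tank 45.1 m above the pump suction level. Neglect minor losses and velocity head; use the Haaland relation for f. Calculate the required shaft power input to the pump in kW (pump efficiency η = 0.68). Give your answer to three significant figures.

V = 4Q/(πD²) = 1.558 m/s; Re = 8.41×10^5; ε/D = 1.17×10^-4; f = 0.01376
h_f = f(L/D)V²/2g = 7.109 m
Total head H = z + h_f = 45.1 + 7.109 = 52.21 m
P_hyd = ρgQH = 995.2·9.81·0.222·52.21 = 113.2 kW
P_shaft = P_hyd/η = 113.2/0.68 = 166.4 kW

P_shaft ≈ 166 kW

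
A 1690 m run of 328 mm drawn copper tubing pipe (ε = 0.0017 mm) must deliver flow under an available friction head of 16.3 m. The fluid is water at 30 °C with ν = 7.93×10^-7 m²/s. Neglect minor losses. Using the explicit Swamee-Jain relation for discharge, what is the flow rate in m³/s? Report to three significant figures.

Swamee-Jain (Type II): Q = -0.965·√(gD⁵h_f/L)·ln[ε/(3.7D) + √(3.17ν²L/(gD³h_f))]
√(gD⁵h_f/L) = √(9.81·0.328⁵·16.3/1690) = 0.01895
ε/(3.7D) = 1.40×10^-6; √(3.17ν²L/(gD³h_f)) = 2.44×10^-5
Q = -0.965·0.01895·ln(2.584×10^-5) = 0.1932 m³/s
Check: V = 2.29 m/s, Re = 9.46×10^5, f = 0.01184, h_f = 16.3 m ≈ 16.3 m ✓

Q ≈ 0.193 m³/s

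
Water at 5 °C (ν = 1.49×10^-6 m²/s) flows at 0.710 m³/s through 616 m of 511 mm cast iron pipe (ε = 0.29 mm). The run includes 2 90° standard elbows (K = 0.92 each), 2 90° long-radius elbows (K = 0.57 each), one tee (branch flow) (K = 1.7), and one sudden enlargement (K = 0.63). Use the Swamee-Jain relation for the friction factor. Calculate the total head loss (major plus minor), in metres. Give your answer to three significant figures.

H_L ≈ 16.3 m

V = 4Q/(πD²) = 3.462 m/s; V²/2g = 0.6109 m
Re = 1.19×10^6, ε/D = 5.68×10^-4 → f = 0.01766 (Swamee-Jain)
Major: h_f = f(L/D)·V²/2g = 0.01766·1205·0.6109 = 13.01 m
Minor: ΣK = 5.31; h_m = ΣK·V²/2g = 3.244 m
Total H_L = 13.01 + 3.244 = 16.25 m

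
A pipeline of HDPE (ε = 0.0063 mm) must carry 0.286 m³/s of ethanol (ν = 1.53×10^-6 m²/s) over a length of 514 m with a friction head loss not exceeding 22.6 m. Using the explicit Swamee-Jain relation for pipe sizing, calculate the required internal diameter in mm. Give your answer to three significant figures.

D ≈ 289 mm

Swamee-Jain (Type III): D = 0.66·[ε^1.25·(LQ²/(gh_f))^4.75 + ν·Q^9.4·(L/(gh_f))^5.2]^0.04
LQ²/(gh_f) = 0.1896; L/(gh_f) = 2.318
Term 1 = ε^1.25·(…)^4.75 = 1.17×10^-10; Term 2 = ν·Q^9.4·(…)^5.2 = 9.41×10^-10
D = 0.66·(1.17×10^-10 + 9.41×10^-10)^0.04 = 0.2888 m = 289 mm
Check: V = 4.37 m/s, Re = 8.24×10^5, f = 0.01245, h_f = 21.6 m ≈ 22.6 m ✓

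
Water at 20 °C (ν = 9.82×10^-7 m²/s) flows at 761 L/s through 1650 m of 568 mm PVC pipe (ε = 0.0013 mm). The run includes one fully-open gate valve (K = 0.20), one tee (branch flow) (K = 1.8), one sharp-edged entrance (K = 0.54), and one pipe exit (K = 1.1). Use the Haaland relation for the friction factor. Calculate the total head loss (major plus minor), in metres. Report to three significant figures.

H_L ≈ 15.9 m

V = 4Q/(πD²) = 3.003 m/s; V²/2g = 0.4597 m
Re = 1.74×10^6, ε/D = 2.29×10^-6 → f = 0.01063 (Haaland)
Major: h_f = f(L/D)·V²/2g = 0.01063·2905·0.4597 = 14.20 m
Minor: ΣK = 3.64; h_m = ΣK·V²/2g = 1.673 m
Total H_L = 14.20 + 1.673 = 15.88 m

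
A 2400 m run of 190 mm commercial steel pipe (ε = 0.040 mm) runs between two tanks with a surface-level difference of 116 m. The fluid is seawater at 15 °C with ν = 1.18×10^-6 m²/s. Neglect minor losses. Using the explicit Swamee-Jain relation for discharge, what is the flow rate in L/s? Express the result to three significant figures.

Swamee-Jain (Type II): Q = -0.965·√(gD⁵h_f/L)·ln[ε/(3.7D) + √(3.17ν²L/(gD³h_f))]
√(gD⁵h_f/L) = √(9.81·0.190⁵·116/2400) = 0.01084
ε/(3.7D) = 5.69×10^-5; √(3.17ν²L/(gD³h_f)) = 3.68×10^-5
Q = -0.965·0.01084·ln(9.374×10^-5) = 0.09698 m³/s
Check: V = 3.42 m/s, Re = 5.51×10^5, f = 0.01549, h_f = 117 m ≈ 116 m ✓

Q ≈ 97.0 L/s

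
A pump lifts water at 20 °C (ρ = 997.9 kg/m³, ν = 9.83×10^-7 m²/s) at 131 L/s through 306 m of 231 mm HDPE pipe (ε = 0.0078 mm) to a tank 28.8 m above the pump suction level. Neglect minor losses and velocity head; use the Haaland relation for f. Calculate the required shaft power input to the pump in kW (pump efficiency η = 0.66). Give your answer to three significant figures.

V = 4Q/(πD²) = 3.126 m/s; Re = 7.35×10^5; ε/D = 3.38×10^-5; f = 0.01273
h_f = f(L/D)V²/2g = 8.401 m
Total head H = z + h_f = 28.8 + 8.401 = 37.20 m
P_hyd = ρgQH = 997.9·9.81·0.131·37.20 = 47.71 kW
P_shaft = P_hyd/η = 47.71/0.66 = 72.28 kW

P_shaft ≈ 72.3 kW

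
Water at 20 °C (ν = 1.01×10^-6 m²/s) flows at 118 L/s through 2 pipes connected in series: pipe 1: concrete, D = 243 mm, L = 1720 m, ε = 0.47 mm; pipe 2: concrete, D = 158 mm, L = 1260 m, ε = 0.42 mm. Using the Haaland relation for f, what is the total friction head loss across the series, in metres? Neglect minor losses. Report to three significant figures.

Pipe 1: V = 2.544 m/s, Re = 6.12×10^5, ε/D = 0.00193, f = 0.02353, h_1 = f(L/D)V²/2g = 54.96 m
Pipe 2: V = 6.018 m/s, Re = 9.41×10^5, ε/D = 0.00266, f = 0.02549, h_2 = f(L/D)V²/2g = 375.3 m
Series → Q common, losses add: H = Σh = 430.2 m

H ≈ 430 m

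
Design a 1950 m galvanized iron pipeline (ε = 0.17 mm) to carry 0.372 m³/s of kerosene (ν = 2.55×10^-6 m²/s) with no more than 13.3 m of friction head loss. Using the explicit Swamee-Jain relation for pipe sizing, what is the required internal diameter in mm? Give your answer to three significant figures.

D ≈ 499 mm

Swamee-Jain (Type III): D = 0.66·[ε^1.25·(LQ²/(gh_f))^4.75 + ν·Q^9.4·(L/(gh_f))^5.2]^0.04
LQ²/(gh_f) = 2.068; L/(gh_f) = 14.95
Term 1 = ε^1.25·(…)^4.75 = 6.13×10^-4; Term 2 = ν·Q^9.4·(…)^5.2 = 3.00×10^-4
D = 0.66·(6.13×10^-4 + 3.00×10^-4)^0.04 = 0.4988 m = 499 mm
Check: V = 1.90 m/s, Re = 3.72×10^5, f = 0.01704, h_f = 12.3 m ≈ 13.3 m ✓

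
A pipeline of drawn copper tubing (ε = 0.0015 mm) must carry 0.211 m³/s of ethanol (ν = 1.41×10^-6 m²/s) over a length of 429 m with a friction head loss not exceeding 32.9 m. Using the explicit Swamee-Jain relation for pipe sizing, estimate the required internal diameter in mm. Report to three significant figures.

Swamee-Jain (Type III): D = 0.66·[ε^1.25·(LQ²/(gh_f))^4.75 + ν·Q^9.4·(L/(gh_f))^5.2]^0.04
LQ²/(gh_f) = 0.05918; L/(gh_f) = 1.329
Term 1 = ε^1.25·(…)^4.75 = 7.72×10^-14; Term 2 = ν·Q^9.4·(…)^5.2 = 2.76×10^-12
D = 0.66·(7.72×10^-14 + 2.76×10^-12)^0.04 = 0.2278 m = 228 mm
Check: V = 5.18 m/s, Re = 8.36×10^5, f = 0.01211, h_f = 31.1 m ≈ 32.9 m ✓

D ≈ 228 mm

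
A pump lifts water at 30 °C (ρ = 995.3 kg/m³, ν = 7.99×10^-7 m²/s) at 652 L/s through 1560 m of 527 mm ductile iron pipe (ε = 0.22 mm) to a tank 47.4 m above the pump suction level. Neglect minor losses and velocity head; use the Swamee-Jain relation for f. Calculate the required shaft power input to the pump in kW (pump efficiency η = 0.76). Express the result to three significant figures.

P_shaft ≈ 582 kW

V = 4Q/(πD²) = 2.989 m/s; Re = 1.97×10^6; ε/D = 4.17×10^-4; f = 0.01642
h_f = f(L/D)V²/2g = 22.13 m
Total head H = z + h_f = 47.4 + 22.13 = 69.53 m
P_hyd = ρgQH = 995.3·9.81·0.652·69.53 = 442.6 kW
P_shaft = P_hyd/η = 442.6/0.76 = 582.4 kW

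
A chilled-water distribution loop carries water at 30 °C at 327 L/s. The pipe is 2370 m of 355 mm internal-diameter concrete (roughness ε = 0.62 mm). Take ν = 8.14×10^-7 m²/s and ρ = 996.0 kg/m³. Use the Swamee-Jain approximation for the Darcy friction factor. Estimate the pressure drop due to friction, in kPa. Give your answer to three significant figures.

Δp ≈ 827 kPa

V = 4Q/(πD²) = 4·0.327/(π·0.355²) = 3.304 m/s
Re = VD/ν = 3.304·0.355/8.14×10^-7 = 1.44×10^6 → turbulent
ε/D = 0.62/355 = 0.00175
Swamee-Jain: f = 0.02280
h_f = f(L/D)V²/(2g) = 0.02280·(2370/0.355)·3.304²/(2·9.81) = 84.68 m
Δp = ρg·h_f = 996.0·9.81·84.68 = 827.4 kPa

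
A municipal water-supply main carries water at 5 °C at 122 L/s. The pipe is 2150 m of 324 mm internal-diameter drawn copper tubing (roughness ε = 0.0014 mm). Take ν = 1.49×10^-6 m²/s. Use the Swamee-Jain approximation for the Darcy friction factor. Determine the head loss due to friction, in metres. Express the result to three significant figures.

V = 4Q/(πD²) = 4·0.122/(π·0.324²) = 1.480 m/s
Re = VD/ν = 1.480·0.324/1.49×10^-6 = 3.22×10^5 → turbulent
ε/D = 0.0014/324 = 4.32×10^-6
Swamee-Jain: f = 0.01424
h_f = f(L/D)V²/(2g) = 0.01424·(2150/0.324)·1.480²/(2·9.81) = 10.55 m

h_f ≈ 10.5 m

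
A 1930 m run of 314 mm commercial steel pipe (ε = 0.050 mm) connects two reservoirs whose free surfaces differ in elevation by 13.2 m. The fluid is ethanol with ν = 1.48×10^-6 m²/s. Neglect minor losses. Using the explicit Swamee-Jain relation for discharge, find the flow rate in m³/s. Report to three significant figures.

Q ≈ 0.127 m³/s

Swamee-Jain (Type II): Q = -0.965·√(gD⁵h_f/L)·ln[ε/(3.7D) + √(3.17ν²L/(gD³h_f))]
√(gD⁵h_f/L) = √(9.81·0.314⁵·13.2/1930) = 0.01431
ε/(3.7D) = 4.30×10^-5; √(3.17ν²L/(gD³h_f)) = 5.78×10^-5
Q = -0.965·0.01431·ln(1.009×10^-4) = 0.1271 m³/s
Check: V = 1.64 m/s, Re = 3.48×10^5, f = 0.01570, h_f = 13.2 m ≈ 13.2 m ✓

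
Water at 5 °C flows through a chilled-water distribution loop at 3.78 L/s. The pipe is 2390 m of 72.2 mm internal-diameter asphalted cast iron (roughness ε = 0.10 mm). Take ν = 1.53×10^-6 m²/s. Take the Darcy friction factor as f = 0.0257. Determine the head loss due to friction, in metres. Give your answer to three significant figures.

V = 4Q/(πD²) = 4·0.00378/(π·0.0722²) = 0.9233 m/s
h_f = f(L/D)V²/(2g) = 0.02570·(2390/0.0722)·0.9233²/(2·9.81) = 36.96 m

h_f ≈ 37.0 m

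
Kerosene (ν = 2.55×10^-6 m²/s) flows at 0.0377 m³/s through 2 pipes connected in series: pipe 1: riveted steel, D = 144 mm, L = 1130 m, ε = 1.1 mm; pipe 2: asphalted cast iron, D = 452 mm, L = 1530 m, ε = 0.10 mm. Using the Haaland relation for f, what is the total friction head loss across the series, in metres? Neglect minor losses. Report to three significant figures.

Pipe 1: V = 2.315 m/s, Re = 1.31×10^5, ε/D = 0.00764, f = 0.03525, h_1 = f(L/D)V²/2g = 75.54 m
Pipe 2: V = 0.2349 m/s, Re = 4.16×10^4, ε/D = 2.21×10^-4, f = 0.02218, h_2 = f(L/D)V²/2g = 0.2113 m
Series → Q common, losses add: H = Σh = 75.75 m

H ≈ 75.8 m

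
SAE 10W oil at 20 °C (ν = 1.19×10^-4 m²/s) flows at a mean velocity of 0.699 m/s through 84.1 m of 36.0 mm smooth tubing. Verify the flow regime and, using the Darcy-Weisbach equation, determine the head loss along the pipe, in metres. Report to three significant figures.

h_f ≈ 17.6 m

Re = VD/ν = 0.699·0.03600/1.19×10^-4 = 211 → laminar (Re < 2300)
f = 64/Re = 0.3027
h_f = f(L/D)V²/(2g) = 0.3027·(84.1/0.03600)·0.699²/(2·9.81) = 17.61 m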